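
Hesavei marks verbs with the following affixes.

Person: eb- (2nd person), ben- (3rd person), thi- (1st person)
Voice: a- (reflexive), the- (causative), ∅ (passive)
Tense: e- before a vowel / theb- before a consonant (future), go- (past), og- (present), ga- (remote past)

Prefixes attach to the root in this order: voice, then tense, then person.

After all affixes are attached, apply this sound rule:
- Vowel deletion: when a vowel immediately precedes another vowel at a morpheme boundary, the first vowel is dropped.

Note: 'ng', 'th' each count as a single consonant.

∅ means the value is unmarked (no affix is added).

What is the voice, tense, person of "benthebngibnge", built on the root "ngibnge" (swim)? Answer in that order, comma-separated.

Segment: ben-theb-ngibnge.
voice: ∅ → passive.
tense: e/theb- → future.
person: ben- → 3rd person.

passive, future, 3rd person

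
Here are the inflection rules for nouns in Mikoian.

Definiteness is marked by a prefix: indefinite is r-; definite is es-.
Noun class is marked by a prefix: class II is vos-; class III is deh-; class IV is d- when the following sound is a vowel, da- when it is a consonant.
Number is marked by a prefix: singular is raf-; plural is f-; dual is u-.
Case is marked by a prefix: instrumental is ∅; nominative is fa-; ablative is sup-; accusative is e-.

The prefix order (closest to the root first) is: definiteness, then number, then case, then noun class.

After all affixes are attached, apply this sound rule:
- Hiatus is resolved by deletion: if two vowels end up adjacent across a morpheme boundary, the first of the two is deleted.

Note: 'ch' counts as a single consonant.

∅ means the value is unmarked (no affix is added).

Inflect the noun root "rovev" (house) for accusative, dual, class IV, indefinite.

durrovev

Attach definiteness indefinite r- → rrovev.
Attach number dual u- → urrovev.
Attach case accusative e- → eurrovev.
Attach noun class class IV d- (before vowel 'e') → deurrovev.
Apply vowel deletion: deurrovev → durrovev.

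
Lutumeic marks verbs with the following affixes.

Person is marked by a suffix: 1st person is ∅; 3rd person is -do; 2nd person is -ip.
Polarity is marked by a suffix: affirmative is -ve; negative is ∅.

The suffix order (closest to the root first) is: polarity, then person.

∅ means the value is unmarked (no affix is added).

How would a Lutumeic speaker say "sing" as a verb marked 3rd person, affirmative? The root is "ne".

Attach polarity affirmative -ve → neve.
Attach person 3rd person -do → nevedo.

nevedo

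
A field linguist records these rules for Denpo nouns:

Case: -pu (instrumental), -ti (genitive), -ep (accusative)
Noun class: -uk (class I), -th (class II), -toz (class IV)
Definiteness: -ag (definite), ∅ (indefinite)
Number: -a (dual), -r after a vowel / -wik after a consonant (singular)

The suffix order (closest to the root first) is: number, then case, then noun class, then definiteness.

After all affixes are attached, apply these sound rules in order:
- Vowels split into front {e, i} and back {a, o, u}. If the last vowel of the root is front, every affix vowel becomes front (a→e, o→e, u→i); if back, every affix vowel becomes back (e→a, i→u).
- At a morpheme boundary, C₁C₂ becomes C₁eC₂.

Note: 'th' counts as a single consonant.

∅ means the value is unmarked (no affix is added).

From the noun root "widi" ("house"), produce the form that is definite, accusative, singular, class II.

Attach number singular -r (after vowel 'i') → widir.
Attach case accusative -ep → widirep.
Attach noun class class II -th → widirepth.
Attach definiteness definite -ag → widirepthag.
Apply vowel harmony: widirepthag → widireptheg.
Apply epenthesis: widireptheg → widirepetheg.

widirepetheg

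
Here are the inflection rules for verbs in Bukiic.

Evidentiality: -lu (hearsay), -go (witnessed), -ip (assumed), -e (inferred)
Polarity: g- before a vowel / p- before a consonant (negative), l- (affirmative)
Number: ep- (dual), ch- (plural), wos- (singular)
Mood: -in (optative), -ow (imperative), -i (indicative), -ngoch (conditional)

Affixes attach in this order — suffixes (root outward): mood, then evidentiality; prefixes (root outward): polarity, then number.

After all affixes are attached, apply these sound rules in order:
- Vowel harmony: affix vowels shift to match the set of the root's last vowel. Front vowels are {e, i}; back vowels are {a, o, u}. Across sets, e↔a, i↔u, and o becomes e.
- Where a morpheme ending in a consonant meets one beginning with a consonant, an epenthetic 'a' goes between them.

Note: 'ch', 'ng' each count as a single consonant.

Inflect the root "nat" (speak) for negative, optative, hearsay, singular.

wosapanatunalu

Attach polarity negative p- (before consonant 'n') → pnat.
Attach number singular wos- → wospnat.
Attach mood optative -in → wospnatin.
Attach evidentiality hearsay -lu → wospnatinlu.
Apply vowel harmony: wospnatinlu → wospnatunlu.
Apply epenthesis: wospnatunlu → wosapanatunalu.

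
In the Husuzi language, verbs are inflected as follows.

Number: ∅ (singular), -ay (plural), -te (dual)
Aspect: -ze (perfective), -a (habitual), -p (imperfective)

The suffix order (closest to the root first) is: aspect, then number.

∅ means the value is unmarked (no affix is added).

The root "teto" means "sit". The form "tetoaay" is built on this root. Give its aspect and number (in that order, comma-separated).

Segment: teto-a-ay.
aspect: -a → habitual.
number: -ay → plural.

habitual, plural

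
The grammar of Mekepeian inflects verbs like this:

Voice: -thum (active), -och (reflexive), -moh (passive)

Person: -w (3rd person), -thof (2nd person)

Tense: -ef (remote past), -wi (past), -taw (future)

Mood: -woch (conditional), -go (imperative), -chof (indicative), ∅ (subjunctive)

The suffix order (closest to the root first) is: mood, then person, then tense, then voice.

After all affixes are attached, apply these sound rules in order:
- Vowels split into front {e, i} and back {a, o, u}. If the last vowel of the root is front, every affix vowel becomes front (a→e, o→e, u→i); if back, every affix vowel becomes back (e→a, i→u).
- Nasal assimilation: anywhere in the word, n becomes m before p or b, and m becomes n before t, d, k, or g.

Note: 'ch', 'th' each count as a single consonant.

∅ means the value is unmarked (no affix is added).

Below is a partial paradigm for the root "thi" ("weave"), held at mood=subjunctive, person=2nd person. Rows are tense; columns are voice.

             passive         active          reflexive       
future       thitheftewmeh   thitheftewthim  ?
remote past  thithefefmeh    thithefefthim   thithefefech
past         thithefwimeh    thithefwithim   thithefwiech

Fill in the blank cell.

thitheftewech

mood = subjunctive: zero marking, form stays thi.
Attach person 2nd person -thof → thithof.
Attach tense future -taw → thithoftaw.
Attach voice reflexive -och → thithoftawoch.
Apply vowel harmony: thithoftawoch → thitheftewech.
Nasal assimilation: no change.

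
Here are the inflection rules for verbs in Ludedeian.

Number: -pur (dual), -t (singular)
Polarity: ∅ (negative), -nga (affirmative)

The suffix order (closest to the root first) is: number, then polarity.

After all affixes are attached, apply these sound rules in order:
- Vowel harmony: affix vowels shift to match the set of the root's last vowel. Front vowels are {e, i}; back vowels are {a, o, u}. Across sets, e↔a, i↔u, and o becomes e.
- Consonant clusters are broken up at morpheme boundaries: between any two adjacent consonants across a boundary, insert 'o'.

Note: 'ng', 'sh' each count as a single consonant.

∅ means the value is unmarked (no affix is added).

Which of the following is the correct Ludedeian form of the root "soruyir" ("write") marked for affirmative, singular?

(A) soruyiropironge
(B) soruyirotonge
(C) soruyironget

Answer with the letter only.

B

Attach number singular -t → soruyirt.
Attach polarity affirmative -nga → soruyirtnga.
Apply vowel harmony: soruyirtnga → soruyirtnge.
Apply epenthesis: soruyirtnge → soruyirotonge.
So the correct form is soruyirotonge, option (B).
(C) soruyironget is wrong: it has the affixes in the wrong order.
(A) soruyiropironge is wrong: it uses dual instead of singular for number.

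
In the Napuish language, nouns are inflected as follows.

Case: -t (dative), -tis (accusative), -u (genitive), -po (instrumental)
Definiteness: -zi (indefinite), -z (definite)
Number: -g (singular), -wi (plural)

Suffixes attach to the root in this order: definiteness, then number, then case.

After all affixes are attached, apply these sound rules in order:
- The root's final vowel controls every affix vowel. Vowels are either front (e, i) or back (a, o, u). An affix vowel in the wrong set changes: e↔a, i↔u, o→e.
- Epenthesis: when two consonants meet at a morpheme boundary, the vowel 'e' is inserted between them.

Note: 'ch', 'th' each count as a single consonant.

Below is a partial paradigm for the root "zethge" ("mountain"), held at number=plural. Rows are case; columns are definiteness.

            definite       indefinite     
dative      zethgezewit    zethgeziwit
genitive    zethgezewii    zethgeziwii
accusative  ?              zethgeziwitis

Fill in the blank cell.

zethgezewitis

Attach definiteness definite -z → zethgez.
Attach number plural -wi → zethgezwi.
Attach case accusative -tis → zethgezwitis.
Vowel harmony: no change.
Apply epenthesis: zethgezwitis → zethgezewitis.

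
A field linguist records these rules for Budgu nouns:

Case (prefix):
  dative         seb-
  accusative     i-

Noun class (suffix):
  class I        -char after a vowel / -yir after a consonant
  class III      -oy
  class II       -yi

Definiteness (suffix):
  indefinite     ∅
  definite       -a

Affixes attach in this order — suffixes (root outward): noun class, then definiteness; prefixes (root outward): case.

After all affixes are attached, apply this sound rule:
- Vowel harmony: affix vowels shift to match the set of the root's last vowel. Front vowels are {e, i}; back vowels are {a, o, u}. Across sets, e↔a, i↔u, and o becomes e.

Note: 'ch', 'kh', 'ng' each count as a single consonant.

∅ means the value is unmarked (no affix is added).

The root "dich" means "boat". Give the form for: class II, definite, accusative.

Attach noun class class II -yi → dichyi.
Attach definiteness definite -a → dichyia.
Attach case accusative i- → idichyia.
Apply vowel harmony: idichyia → idichyie.

idichyie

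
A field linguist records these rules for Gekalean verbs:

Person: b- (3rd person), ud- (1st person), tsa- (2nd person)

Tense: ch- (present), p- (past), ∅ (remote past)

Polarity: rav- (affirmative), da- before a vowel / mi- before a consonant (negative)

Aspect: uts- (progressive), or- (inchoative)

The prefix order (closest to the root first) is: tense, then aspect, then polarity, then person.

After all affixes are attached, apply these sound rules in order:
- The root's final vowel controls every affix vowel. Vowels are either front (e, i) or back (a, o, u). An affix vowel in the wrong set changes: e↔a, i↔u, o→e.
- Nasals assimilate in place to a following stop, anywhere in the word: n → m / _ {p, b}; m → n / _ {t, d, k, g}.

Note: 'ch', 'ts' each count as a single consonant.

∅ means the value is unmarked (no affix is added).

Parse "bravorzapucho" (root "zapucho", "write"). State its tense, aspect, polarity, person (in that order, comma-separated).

Segment: b-rav-or-zapucho.
tense: ∅ → remote past.
aspect: or- → inchoative.
polarity: rav- → affirmative.
person: b- → 3rd person.

remote past, inchoative, affirmative, 3rd person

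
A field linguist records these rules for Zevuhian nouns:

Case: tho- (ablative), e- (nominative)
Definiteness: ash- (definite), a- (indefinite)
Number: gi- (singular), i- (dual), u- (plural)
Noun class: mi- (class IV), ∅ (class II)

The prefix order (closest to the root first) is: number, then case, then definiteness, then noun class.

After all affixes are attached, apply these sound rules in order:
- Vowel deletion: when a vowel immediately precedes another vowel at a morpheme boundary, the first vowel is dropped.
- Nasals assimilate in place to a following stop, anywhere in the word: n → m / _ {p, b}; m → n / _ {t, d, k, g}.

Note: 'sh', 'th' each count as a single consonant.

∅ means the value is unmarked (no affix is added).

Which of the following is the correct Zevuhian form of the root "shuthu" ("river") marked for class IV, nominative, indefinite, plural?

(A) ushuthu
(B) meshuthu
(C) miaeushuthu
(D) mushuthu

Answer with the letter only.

D

Attach number plural u- → ushuthu.
Attach case nominative e- → eushuthu.
Attach definiteness indefinite a- → aeushuthu.
Attach noun class class IV mi- → miaeushuthu.
Apply vowel deletion: miaeushuthu → mushuthu.
Nasal assimilation: no change.
So the correct form is mushuthu, option (D).
(A) ushuthu is wrong: it uses class II instead of class IV for noun class.
(B) meshuthu is wrong: it has the affixes in the wrong order.
(C) miaeushuthu is wrong: it fails to apply the sound rule(s).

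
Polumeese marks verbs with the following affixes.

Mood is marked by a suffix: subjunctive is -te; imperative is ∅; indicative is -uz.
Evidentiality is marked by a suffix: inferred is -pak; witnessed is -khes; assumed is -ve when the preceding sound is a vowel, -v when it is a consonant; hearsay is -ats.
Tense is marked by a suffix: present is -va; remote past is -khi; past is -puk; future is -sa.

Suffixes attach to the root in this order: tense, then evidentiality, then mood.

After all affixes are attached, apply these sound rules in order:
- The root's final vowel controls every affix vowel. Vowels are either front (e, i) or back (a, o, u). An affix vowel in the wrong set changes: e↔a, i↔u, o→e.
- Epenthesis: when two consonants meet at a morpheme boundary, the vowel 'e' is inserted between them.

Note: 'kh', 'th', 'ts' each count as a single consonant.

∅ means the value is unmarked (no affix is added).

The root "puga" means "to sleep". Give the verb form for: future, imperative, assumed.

Attach tense future -sa → pugasa.
Attach evidentiality assumed -ve (after vowel 'a') → pugasave.
mood = imperative: zero marking, form stays pugasave.
Apply vowel harmony: pugasave → pugasava.
Epenthesis: no change.

pugasava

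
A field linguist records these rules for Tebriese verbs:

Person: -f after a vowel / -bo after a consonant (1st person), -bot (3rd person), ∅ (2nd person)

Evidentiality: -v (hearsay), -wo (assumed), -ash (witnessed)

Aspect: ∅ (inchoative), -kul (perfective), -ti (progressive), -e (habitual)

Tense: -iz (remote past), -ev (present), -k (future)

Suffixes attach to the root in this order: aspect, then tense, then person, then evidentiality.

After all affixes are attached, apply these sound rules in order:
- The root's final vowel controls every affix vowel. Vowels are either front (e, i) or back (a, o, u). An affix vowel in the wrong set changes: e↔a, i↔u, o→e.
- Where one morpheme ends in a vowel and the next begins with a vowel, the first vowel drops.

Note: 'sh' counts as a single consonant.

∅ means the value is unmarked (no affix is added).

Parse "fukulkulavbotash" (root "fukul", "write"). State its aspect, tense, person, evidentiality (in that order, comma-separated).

Segment: fukul-kul-ev-bot-ash.
aspect: -kul → perfective.
tense: -ev → present.
person: -bot → 3rd person.
evidentiality: -ash → witnessed.

perfective, present, 3rd person, witnessed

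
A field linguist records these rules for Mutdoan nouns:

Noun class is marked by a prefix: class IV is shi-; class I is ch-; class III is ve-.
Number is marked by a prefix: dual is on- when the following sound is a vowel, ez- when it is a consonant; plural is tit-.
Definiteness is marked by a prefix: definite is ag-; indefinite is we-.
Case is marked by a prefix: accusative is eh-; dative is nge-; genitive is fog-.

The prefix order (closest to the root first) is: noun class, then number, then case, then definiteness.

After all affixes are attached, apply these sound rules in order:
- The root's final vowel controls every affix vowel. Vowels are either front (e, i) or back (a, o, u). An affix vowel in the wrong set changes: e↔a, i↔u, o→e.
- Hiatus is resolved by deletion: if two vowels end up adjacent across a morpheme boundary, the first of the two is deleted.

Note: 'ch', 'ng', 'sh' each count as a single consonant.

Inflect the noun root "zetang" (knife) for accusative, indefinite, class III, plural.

wahtutvazetang

Attach noun class class III ve- → vezetang.
Attach number plural tit- → titvezetang.
Attach case accusative eh- → ehtitvezetang.
Attach definiteness indefinite we- → weehtitvezetang.
Apply vowel harmony: weehtitvezetang → waahtutvazetang.
Apply vowel deletion: waahtutvazetang → wahtutvazetang.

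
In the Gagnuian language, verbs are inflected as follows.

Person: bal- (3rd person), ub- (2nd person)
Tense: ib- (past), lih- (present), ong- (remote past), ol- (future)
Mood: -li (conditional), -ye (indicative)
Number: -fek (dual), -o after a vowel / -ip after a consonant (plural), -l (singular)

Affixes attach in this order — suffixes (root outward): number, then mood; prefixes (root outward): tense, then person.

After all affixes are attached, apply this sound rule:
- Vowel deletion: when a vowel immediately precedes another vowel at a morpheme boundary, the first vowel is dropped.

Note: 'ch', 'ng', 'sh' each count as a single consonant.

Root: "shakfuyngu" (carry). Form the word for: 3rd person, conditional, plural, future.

balolshakfuyngoli

Attach number plural -o (after vowel 'u') → shakfuynguo.
Attach tense future ol- → olshakfuynguo.
Attach mood conditional -li → olshakfuynguoli.
Attach person 3rd person bal- → balolshakfuynguoli.
Apply vowel deletion: balolshakfuynguoli → balolshakfuyngoli.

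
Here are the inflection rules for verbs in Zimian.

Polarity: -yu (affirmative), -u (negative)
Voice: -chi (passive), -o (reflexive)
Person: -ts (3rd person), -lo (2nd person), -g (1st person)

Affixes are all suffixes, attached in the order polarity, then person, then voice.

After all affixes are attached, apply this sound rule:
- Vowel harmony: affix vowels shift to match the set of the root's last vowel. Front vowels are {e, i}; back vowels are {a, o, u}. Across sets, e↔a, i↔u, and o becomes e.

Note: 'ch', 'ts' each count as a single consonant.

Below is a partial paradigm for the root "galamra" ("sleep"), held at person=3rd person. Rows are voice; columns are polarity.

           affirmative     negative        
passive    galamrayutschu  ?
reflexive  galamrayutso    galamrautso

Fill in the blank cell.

galamrautschu

Attach polarity negative -u → galamrau.
Attach person 3rd person -ts → galamrauts.
Attach voice passive -chi → galamrautschi.
Apply vowel harmony: galamrautschi → galamrautschu.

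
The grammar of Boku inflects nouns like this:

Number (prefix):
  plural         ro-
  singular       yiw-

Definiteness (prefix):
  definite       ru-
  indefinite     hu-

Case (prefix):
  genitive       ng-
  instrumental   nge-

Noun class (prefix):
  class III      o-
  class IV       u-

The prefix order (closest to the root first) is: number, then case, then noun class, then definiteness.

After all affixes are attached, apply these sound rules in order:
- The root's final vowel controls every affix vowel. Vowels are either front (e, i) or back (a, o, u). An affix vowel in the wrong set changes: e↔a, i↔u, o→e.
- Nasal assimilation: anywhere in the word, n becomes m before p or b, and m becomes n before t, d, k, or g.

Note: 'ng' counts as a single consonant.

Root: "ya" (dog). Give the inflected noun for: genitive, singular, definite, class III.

Attach number singular yiw- → yiwya.
Attach case genitive ng- → ngyiwya.
Attach noun class class III o- → ongyiwya.
Attach definiteness definite ru- → ruongyiwya.
Apply vowel harmony: ruongyiwya → ruongyuwya.
Nasal assimilation: no change.

ruongyuwya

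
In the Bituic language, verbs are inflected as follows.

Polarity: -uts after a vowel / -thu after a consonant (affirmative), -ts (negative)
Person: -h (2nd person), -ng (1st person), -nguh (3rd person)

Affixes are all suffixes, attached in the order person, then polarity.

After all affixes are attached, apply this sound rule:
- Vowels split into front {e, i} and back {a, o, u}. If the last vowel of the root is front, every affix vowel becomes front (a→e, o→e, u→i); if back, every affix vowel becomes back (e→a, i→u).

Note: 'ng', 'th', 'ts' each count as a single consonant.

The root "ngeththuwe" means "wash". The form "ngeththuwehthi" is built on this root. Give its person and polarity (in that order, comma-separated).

Segment: ngeththuwe-h-thu.
person: -h → 2nd person.
polarity: -uts/thu → affirmative.

2nd person, affirmative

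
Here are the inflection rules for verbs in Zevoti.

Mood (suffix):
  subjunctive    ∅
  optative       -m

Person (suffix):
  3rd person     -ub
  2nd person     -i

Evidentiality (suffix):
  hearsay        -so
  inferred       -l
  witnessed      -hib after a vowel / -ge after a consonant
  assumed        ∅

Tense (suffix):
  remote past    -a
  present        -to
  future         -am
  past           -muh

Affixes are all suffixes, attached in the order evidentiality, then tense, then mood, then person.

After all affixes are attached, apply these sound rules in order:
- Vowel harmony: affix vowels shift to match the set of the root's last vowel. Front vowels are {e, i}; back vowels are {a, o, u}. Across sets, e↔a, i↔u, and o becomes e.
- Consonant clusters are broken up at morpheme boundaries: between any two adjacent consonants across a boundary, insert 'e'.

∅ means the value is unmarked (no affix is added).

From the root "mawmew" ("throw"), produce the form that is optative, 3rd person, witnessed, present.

Attach evidentiality witnessed -ge (after consonant 'w') → mawmewge.
Attach tense present -to → mawmewgeto.
Attach mood optative -m → mawmewgetom.
Attach person 3rd person -ub → mawmewgetomub.
Apply vowel harmony: mawmewgetomub → mawmewgetemib.
Apply epenthesis: mawmewgetemib → mawmewegetemib.

mawmewegetemib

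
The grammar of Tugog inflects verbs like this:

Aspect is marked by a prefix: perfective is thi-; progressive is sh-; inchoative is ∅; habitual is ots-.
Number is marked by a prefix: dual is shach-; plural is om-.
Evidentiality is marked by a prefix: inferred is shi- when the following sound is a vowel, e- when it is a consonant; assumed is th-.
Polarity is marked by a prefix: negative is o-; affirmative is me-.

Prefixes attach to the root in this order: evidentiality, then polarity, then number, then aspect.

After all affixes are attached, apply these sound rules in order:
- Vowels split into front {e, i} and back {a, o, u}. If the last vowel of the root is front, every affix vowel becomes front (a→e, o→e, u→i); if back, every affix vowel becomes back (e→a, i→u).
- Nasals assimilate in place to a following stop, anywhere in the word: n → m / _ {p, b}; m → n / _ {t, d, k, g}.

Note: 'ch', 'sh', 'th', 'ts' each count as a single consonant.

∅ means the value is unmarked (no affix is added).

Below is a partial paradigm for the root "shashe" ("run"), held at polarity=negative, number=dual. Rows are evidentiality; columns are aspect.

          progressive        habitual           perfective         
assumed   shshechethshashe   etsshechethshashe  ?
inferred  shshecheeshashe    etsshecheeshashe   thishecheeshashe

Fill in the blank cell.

thishechethshashe

Attach evidentiality assumed th- → thshashe.
Attach polarity negative o- → othshashe.
Attach number dual shach- → shachothshashe.
Attach aspect perfective thi- → thishachothshashe.
Apply vowel harmony: thishachothshashe → thishechethshashe.
Nasal assimilation: no change.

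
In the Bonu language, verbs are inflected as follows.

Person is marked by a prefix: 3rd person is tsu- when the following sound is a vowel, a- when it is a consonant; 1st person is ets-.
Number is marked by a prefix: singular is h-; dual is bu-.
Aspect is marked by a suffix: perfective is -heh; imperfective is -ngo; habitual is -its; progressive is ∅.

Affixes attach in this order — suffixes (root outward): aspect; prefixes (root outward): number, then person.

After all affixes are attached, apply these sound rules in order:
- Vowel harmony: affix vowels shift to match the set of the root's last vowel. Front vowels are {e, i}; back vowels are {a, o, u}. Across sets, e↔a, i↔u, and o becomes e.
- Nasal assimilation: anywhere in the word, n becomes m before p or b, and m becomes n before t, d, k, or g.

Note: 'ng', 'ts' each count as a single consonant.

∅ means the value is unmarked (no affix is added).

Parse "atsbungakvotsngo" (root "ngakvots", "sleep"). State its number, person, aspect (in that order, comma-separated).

Segment: ets-bu-ngakvots-ngo.
number: bu- → dual.
person: ets- → 1st person.
aspect: -ngo → imperfective.

dual, 1st person, imperfective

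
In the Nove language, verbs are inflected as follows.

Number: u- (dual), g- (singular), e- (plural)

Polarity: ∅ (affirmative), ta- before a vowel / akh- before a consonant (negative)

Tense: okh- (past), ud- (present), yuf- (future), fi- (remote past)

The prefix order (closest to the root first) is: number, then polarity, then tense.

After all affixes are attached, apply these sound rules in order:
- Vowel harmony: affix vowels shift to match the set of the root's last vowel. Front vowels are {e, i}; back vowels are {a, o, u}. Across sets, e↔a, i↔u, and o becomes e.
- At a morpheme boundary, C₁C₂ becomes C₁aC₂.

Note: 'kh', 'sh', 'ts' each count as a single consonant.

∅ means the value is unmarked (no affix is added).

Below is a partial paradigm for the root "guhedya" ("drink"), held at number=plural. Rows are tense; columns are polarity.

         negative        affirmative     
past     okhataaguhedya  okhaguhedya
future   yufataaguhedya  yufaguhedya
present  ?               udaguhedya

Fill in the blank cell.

Attach number plural e- → eguhedya.
Attach polarity negative ta- (before vowel 'e') → taeguhedya.
Attach tense present ud- → udtaeguhedya.
Apply vowel harmony: udtaeguhedya → udtaaguhedya.
Apply epenthesis: udtaaguhedya → udataaguhedya.

udataaguhedya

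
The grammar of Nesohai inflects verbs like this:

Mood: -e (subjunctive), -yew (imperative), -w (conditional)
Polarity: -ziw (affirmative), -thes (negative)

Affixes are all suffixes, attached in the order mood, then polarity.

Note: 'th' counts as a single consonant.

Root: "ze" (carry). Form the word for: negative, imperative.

zeyewthes

Attach mood imperative -yew → zeyew.
Attach polarity negative -thes → zeyewthes.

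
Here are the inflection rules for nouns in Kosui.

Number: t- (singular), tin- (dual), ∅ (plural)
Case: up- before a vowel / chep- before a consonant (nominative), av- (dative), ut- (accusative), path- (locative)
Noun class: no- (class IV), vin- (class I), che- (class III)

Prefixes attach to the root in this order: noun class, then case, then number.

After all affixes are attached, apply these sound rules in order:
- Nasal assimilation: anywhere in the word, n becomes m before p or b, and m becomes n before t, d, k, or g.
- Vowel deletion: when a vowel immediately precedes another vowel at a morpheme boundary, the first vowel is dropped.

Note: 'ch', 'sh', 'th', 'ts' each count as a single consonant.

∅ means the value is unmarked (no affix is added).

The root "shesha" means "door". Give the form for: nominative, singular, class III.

Attach noun class class III che- → cheshesha.
Attach case nominative chep- (before consonant 'ch') → chepcheshesha.
Attach number singular t- → tchepcheshesha.
Nasal assimilation: no change.
Vowel deletion: no change.

tchepcheshesha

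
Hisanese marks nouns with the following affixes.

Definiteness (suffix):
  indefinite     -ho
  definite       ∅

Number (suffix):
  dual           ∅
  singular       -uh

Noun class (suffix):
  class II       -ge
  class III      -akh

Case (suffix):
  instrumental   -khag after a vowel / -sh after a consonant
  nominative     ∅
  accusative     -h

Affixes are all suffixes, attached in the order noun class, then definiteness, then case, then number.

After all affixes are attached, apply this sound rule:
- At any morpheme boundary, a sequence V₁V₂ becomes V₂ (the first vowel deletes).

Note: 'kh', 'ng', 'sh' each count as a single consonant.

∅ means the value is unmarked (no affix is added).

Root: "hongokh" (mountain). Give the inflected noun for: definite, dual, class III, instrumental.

Attach noun class class III -akh → hongokhakh.
definiteness = definite: zero marking, form stays hongokhakh.
Attach case instrumental -sh (after consonant 'kh') → hongokhakhsh.
number = dual: zero marking, form stays hongokhakhsh.
Vowel deletion: no change.

hongokhakhsh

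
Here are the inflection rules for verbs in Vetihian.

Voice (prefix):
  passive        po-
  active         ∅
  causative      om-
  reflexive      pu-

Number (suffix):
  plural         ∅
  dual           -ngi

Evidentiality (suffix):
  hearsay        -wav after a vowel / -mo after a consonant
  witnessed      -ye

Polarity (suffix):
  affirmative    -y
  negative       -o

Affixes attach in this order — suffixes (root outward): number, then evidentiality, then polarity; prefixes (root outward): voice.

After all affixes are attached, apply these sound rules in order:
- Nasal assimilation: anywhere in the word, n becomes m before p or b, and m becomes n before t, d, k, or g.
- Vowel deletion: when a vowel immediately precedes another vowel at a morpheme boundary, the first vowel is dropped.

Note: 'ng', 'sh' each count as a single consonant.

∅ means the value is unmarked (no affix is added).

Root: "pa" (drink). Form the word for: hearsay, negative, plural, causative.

ompawavo

number = plural: zero marking, form stays pa.
Attach evidentiality hearsay -wav (after vowel 'a') → pawav.
Attach voice causative om- → ompawav.
Attach polarity negative -o → ompawavo.
Nasal assimilation: no change.
Vowel deletion: no change.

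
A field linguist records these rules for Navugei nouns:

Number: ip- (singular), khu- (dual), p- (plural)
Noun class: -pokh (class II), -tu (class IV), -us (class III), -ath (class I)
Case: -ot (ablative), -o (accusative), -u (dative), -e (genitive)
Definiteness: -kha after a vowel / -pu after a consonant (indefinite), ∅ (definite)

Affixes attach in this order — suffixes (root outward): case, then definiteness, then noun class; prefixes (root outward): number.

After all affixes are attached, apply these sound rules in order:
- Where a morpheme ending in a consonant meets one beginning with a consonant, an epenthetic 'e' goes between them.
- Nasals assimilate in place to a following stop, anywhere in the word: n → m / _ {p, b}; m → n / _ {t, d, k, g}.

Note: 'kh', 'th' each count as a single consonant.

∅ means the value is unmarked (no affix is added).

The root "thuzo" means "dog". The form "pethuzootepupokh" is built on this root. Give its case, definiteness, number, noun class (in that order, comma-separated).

Segment: p-thuzo-ot-pu-pokh.
case: -ot → ablative.
definiteness: -kha/pu → indefinite.
number: p- → plural.
noun class: -pokh → class II.

ablative, indefinite, plural, class II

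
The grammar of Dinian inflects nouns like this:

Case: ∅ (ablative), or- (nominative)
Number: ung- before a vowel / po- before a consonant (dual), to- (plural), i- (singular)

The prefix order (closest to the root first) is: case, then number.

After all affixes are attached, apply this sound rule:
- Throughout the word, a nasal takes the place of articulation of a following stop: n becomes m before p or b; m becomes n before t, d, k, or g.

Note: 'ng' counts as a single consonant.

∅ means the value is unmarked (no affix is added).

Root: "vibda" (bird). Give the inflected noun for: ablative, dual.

povibda

case = ablative: zero marking, form stays vibda.
Attach number dual po- (before consonant 'v') → povibda.
Nasal assimilation: no change.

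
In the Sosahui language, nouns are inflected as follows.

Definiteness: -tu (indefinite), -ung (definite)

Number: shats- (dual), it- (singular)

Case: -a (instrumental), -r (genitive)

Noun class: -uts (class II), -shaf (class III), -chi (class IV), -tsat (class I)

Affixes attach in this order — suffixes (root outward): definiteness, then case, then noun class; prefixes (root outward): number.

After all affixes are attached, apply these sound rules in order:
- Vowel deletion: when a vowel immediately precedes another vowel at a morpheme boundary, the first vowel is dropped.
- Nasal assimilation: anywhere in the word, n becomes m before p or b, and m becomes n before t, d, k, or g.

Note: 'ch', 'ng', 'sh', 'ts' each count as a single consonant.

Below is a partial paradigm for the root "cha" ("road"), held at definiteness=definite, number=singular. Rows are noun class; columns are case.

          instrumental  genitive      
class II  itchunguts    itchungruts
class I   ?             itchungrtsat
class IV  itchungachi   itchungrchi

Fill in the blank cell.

itchungatsat

Attach definiteness definite -ung → chaung.
Attach case instrumental -a → chaunga.
Attach number singular it- → itchaunga.
Attach noun class class I -tsat → itchaungatsat.
Apply vowel deletion: itchaungatsat → itchungatsat.
Nasal assimilation: no change.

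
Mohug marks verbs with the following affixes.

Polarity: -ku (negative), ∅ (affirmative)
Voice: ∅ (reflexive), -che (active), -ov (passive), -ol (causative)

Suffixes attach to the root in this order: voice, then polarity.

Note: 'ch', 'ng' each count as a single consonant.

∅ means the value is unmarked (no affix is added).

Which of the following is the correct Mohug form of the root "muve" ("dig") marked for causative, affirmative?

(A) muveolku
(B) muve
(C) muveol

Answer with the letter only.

Attach voice causative -ol → muveol.
polarity = affirmative: zero marking, form stays muveol.
So the correct form is muveol, option (C).
(A) muveolku is wrong: it uses negative instead of affirmative for polarity.
(B) muve is wrong: it uses reflexive instead of causative for voice.

C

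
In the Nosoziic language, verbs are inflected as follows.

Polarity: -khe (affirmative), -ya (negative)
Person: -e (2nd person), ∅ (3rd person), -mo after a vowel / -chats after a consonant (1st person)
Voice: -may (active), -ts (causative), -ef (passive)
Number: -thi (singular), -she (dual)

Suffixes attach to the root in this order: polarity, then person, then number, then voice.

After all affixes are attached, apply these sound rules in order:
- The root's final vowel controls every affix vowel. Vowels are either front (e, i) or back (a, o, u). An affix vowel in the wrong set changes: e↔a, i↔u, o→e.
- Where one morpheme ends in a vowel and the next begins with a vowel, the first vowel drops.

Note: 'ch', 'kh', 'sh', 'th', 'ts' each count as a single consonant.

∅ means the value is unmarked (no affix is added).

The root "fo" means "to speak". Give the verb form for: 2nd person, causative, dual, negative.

Attach polarity negative -ya → foya.
Attach person 2nd person -e → foyae.
Attach number dual -she → foyaeshe.
Attach voice causative -ts → foyaeshets.
Apply vowel harmony: foyaeshets → foyaashats.
Apply vowel deletion: foyaashats → foyashats.

foyashats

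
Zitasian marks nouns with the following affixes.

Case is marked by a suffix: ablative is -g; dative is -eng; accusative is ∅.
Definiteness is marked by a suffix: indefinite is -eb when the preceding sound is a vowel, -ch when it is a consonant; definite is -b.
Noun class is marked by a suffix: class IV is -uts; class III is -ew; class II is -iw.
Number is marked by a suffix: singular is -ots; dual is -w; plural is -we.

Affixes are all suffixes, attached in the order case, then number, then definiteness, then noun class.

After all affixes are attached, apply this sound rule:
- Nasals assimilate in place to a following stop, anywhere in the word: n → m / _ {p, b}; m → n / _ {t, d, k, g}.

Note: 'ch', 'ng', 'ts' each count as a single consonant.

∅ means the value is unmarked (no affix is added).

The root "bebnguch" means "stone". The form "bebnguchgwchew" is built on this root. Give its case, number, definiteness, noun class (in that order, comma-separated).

ablative, dual, indefinite, class III

Segment: bebnguch-g-w-ch-ew.
case: -g → ablative.
number: -w → dual.
definiteness: -eb/ch → indefinite.
noun class: -ew → class III.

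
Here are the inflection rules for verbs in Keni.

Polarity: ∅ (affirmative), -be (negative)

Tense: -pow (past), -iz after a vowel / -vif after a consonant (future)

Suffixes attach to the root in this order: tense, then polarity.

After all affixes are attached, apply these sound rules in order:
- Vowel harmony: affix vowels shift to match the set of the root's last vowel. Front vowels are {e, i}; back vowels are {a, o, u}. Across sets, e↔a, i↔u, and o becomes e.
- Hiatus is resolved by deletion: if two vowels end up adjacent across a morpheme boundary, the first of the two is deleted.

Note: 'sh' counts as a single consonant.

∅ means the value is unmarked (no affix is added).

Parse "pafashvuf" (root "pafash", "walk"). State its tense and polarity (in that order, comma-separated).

future, affirmative

Segment: pafash-vif.
tense: -iz/vif → future.
polarity: ∅ → affirmative.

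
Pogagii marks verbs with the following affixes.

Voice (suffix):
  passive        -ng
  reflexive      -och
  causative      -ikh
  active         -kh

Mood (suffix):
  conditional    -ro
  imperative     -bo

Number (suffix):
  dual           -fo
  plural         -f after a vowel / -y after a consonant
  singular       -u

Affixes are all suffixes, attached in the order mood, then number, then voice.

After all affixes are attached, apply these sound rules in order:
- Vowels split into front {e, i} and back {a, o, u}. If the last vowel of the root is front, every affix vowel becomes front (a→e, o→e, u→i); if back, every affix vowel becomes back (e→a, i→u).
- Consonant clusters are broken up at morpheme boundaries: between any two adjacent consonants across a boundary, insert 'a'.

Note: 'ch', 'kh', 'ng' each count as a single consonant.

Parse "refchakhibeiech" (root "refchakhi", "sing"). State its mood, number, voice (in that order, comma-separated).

Segment: refchakhi-bo-u-och.
mood: -bo → imperative.
number: -u → singular.
voice: -och → reflexive.

imperative, singular, reflexive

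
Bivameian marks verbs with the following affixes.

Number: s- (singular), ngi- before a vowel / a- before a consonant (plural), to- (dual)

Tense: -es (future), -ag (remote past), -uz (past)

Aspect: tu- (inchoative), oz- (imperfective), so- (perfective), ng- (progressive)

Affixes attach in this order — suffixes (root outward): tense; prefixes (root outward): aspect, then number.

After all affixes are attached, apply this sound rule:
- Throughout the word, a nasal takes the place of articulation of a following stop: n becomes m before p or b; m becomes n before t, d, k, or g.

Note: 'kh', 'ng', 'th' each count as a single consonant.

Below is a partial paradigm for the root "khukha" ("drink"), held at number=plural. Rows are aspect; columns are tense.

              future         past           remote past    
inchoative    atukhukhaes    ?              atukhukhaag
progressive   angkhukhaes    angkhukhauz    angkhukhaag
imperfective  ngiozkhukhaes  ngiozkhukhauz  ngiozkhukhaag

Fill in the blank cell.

atukhukhauz

Attach tense past -uz → khukhauz.
Attach aspect inchoative tu- → tukhukhauz.
Attach number plural a- (before consonant 't') → atukhukhauz.
Nasal assimilation: no change.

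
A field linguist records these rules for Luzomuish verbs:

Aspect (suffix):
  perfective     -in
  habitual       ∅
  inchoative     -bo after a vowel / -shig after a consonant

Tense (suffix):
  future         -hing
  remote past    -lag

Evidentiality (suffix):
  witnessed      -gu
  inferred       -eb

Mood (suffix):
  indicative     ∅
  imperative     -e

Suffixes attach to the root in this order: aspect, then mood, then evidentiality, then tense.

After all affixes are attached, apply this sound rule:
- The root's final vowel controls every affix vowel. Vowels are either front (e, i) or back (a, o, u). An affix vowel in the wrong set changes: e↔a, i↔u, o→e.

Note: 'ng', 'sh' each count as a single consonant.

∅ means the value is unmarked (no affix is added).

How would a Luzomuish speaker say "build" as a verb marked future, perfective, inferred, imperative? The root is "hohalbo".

hohalbounaabhung

Attach aspect perfective -in → hohalboin.
Attach mood imperative -e → hohalboine.
Attach evidentiality inferred -eb → hohalboineeb.
Attach tense future -hing → hohalboineebhing.
Apply vowel harmony: hohalboineebhing → hohalbounaabhung.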